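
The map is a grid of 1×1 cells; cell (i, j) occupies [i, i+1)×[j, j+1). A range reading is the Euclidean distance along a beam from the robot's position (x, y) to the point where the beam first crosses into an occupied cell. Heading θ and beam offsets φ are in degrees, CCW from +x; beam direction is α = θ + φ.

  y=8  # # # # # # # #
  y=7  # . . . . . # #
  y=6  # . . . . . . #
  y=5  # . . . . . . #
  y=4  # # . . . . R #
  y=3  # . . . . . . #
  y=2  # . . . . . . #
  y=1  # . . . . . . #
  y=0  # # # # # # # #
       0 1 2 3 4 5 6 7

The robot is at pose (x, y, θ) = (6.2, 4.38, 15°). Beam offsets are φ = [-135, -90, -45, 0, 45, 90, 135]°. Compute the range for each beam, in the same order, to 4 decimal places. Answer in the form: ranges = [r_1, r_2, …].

ranges = [3.9029, 3.0910, 0.9238, 0.8282, 1.6000, 3.7477, 6.0044]

beam 1: φ=-135°, α=240°
  d=(-0.5000,-0.8660)  start (6,4)  tX=0.4000 tY=0.4388  stride 1/|dx|=2.0000 1/|dy|=1.1547
    cross x-line → (5,4), t=0.4000
    cross y-line → (5,3), t=0.4388
    cross y-line → (5,2), t=1.5935
    cross x-line → (4,2), t=2.4000
    cross y-line → (4,1), t=2.7482
    cross y-line → (4,0), t=3.9029 (wall)
  → r_1 = 3.9029
beam 2: φ=-90°, α=285°
  d=(0.2588,-0.9659)  start (6,4)  tX=3.0910 tY=0.3934  stride 1/|dx|=3.8637 1/|dy|=1.0353
    cross y-line → (6,3), t=0.3934
    cross y-line → (6,2), t=1.4287
    cross y-line → (6,1), t=2.4640
    cross x-line → (7,1), t=3.0910 (wall)
  → r_2 = 3.0910
beam 3: φ=-45°, α=330°
  d=(0.8660,-0.5000)  start (6,4)  tX=0.9238 tY=0.7600  stride 1/|dx|=1.1547 1/|dy|=2.0000
    cross y-line → (6,3), t=0.7600
    cross x-line → (7,3), t=0.9238 (wall)
  → r_3 = 0.9238
beam 4: φ=0°, α=15°
  d=(0.9659,0.2588)  start (6,4)  tX=0.8282 tY=2.3955  stride 1/|dx|=1.0353 1/|dy|=3.8637
    cross x-line → (7,4), t=0.8282 (wall)
  → r_4 = 0.8282
beam 5: φ=45°, α=60°
  d=(0.5000,0.8660)  start (6,4)  tX=1.6000 tY=0.7159  stride 1/|dx|=2.0000 1/|dy|=1.1547
    cross y-line → (6,5), t=0.7159
    cross x-line → (7,5), t=1.6000 (wall)
  → r_5 = 1.6000
beam 6: φ=90°, α=105°
  d=(-0.2588,0.9659)  start (6,4)  tX=0.7727 tY=0.6419  stride 1/|dx|=3.8637 1/|dy|=1.0353
    cross y-line → (6,5), t=0.6419
    cross x-line → (5,5), t=0.7727
    cross y-line → (5,6), t=1.6771
    cross y-line → (5,7), t=2.7124
    cross y-line → (5,8), t=3.7477 (wall)
  → r_6 = 3.7477
beam 7: φ=135°, α=150°
  d=(-0.8660,0.5000)  start (6,4)  tX=0.2309 tY=1.2400  stride 1/|dx|=1.1547 1/|dy|=2.0000
    cross x-line → (5,4), t=0.2309
    cross y-line → (5,5), t=1.2400
    cross x-line → (4,5), t=1.3856
    cross x-line → (3,5), t=2.5403
    cross y-line → (3,6), t=3.2400
    cross x-line → (2,6), t=3.6950
    cross x-line → (1,6), t=4.8497
    cross y-line → (1,7), t=5.2400
    cross x-line → (0,7), t=6.0044 (wall)
  → r_7 = 6.0044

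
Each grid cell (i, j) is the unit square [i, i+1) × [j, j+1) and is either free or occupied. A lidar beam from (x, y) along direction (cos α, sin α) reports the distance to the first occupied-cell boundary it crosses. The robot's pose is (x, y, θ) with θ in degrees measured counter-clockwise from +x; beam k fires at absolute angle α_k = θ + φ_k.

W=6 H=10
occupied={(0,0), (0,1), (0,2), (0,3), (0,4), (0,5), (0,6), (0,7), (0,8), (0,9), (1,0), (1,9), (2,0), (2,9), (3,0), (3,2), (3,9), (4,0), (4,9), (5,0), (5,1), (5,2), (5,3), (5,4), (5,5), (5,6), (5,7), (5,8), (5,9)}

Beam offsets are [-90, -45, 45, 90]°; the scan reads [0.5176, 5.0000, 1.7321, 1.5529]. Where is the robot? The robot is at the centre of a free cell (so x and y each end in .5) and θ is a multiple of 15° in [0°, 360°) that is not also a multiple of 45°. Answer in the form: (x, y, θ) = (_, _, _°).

Enumerate (i+0.5, j+0.5, θ) over the 31 free cells and 16 admissible headings. For each, cast all 4 beams and compare to the given ranges.
  (3.5, 4.5, 75°): beam 1 = 1.5529 ≠ 0.5176 ✗
  (3.5, 1.5, 285°): beam 1 = 1.9319 ≠ 0.5176 ✗
  (4.5, 3.5, 300°): beam 1 = 1.0000 ≠ 0.5176 ✗
  (3.5, 5.5, 105°): beam 1 = 1.5529 ≠ 0.5176 ✗
  …
  (2.5, 2.5, 105°): r_1=0.5176, r_2=5.0000, r_3=1.7321, r_4=1.5529 — all match ✓
Unique over the lattice → pose = (2.5, 2.5, 105°).

(x, y, θ) = (2.5, 2.5, 105°)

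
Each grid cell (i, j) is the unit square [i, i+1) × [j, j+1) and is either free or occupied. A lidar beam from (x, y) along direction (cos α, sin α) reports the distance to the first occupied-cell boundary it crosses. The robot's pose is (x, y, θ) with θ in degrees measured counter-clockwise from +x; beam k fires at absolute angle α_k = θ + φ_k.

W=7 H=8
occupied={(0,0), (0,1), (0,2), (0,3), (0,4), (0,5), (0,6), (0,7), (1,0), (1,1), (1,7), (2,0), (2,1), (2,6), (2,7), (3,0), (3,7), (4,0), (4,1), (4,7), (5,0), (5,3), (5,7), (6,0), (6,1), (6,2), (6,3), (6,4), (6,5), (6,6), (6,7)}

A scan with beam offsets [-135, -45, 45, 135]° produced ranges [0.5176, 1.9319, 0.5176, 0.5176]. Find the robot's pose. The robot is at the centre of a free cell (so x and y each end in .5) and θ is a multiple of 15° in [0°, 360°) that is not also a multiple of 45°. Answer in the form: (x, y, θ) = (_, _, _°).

(x, y, θ) = (1.5, 6.5, 300°)

The pose lattice has 25·16 = 400 candidates. Test each by forward raycasting.
  (1.5, 2.5, 15°): beam 1 = 0.5774 ≠ 0.5176 ✗
  (2.5, 3.5, 15°): beam 1 = 1.7321 ≠ 0.5176 ✗
  (3.5, 1.5, 15°): beam 1 = 0.5774 ≠ 0.5176 ✗
  (3.5, 6.5, 255°): beam 1 = 0.5774 ≠ 0.5176 ✗
  …
  (1.5, 6.5, 300°): r_1=0.5176, r_2=1.9319, r_3=0.5176, r_4=0.5176 — all match ✓
Only this pose fits every beam.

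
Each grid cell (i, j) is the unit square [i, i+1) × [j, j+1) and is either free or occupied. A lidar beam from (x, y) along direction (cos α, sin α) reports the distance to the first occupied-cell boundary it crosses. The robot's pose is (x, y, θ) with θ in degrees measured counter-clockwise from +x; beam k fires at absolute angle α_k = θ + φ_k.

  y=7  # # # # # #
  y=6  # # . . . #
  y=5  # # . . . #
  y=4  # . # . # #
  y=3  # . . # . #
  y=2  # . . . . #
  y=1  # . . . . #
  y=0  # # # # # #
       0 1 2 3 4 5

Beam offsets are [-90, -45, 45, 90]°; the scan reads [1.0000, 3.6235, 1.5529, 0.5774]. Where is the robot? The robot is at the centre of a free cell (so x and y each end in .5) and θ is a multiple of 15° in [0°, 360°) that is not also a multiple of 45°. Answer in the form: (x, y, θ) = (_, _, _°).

(x, y, θ) = (4.5, 2.5, 240°)

Candidates: 19 free-cell centres × 16 headings = 304 poses. Raycast each; keep the one whose scan matches to 4 dp.
  (2.5, 5.5, 75°): beam 1 = 1.9319 ≠ 1.0000 ✗
  (1.5, 4.5, 105°): beam 1 = 0.5176 ≠ 1.0000 ✗
  (1.5, 4.5, 255°): beam 1 = 0.5176 ≠ 1.0000 ✗
  …
  (4.5, 2.5, 240°): r_1=1.0000, r_2=3.6235, r_3=1.5529, r_4=0.5774 — all match ✓
No second candidate reproduces the full scan.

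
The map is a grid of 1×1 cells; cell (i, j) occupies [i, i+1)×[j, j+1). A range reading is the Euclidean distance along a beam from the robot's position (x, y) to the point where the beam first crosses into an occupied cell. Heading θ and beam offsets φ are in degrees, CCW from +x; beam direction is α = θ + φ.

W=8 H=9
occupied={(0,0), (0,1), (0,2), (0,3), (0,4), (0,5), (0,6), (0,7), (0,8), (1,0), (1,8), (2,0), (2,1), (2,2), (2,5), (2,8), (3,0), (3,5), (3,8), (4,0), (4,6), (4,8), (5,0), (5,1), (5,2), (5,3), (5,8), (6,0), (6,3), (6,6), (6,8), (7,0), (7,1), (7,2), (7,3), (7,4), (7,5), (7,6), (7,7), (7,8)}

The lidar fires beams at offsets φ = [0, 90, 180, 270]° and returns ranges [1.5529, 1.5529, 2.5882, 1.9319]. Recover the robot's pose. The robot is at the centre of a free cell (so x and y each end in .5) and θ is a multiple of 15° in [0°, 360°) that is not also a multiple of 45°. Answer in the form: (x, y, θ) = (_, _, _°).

The pose lattice has 32·16 = 512 candidates. Test each by forward raycasting.
  (1.5, 7.5, 75°): beam 1 = 0.5176 ≠ 1.5529 ✗
  (6.5, 4.5, 75°): beam 2 = 2.5882 ≠ 1.5529 ✗
  (1.5, 6.5, 15°): beam 1 = 5.6940 ≠ 1.5529 ✗
  (6.5, 2.5, 285°): beam 2 = 0.5176 ≠ 1.5529 ✗
  …
  (3.5, 3.5, 345°): r_1=1.5529, r_2=1.5529, r_3=2.5882, r_4=1.9319 — all match ✓
Only this pose fits every beam.

(x, y, θ) = (3.5, 3.5, 345°)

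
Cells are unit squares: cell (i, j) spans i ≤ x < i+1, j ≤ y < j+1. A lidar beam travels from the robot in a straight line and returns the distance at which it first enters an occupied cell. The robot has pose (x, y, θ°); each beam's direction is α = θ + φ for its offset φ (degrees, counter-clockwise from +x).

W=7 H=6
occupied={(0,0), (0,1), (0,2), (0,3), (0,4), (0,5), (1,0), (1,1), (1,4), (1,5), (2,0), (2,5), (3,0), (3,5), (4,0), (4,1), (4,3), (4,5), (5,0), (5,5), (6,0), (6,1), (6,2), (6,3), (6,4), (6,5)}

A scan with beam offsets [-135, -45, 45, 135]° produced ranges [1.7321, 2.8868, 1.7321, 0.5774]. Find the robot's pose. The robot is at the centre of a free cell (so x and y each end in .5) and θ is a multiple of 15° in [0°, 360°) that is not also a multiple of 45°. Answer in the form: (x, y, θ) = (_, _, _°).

Enumerate (i+0.5, j+0.5, θ) over the 16 free cells and 16 admissible headings. For each, cast all 4 beams and compare to the given ranges.
  (2.5, 4.5, 15°): beam 1 = 2.8868 ≠ 1.7321 ✗
  (2.5, 4.5, 285°): beam 1 = 0.5774 ≠ 1.7321 ✗
  (5.5, 1.5, 60°): beam 1 = 0.5176 ≠ 1.7321 ✗
  …
  (3.5, 3.5, 255°): r_1=1.7321, r_2=2.8868, r_3=1.7321, r_4=0.5774 — all match ✓
Unique over the lattice → pose = (3.5, 3.5, 255°).

(x, y, θ) = (3.5, 3.5, 255°)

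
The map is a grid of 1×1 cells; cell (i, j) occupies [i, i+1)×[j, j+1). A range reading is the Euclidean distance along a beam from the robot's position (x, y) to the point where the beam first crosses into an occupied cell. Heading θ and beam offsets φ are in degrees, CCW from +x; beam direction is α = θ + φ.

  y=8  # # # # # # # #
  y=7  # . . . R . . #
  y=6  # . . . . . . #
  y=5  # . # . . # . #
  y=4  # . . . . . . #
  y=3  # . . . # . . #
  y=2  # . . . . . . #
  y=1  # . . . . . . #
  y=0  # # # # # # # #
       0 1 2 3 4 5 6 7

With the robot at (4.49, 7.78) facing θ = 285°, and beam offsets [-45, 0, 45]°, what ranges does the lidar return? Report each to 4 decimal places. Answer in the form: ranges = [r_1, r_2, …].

beam 1: φ=-45°, α=240°
  cosα=-0.5000 sinα=-0.8660 | (4,7) | tMaxX 0.9800 tMaxY 0.9007 | tΔX 2.0000 tΔY 1.1547
    t=0.9007 [y] (4,6)
    t=0.9800 [x] (3,6)
    t=2.0554 [y] (3,5)
    t=2.9800 [x] (2,5) — stop
  → r_1 = 2.9800
beam 2: φ=0°, α=285°
  cosα=0.2588 sinα=-0.9659 | (4,7) | tMaxX 1.9705 tMaxY 0.8075 | tΔX 3.8637 tΔY 1.0353
    t=0.8075 [y] (4,6)
    t=1.8428 [y] (4,5)
    t=1.9705 [x] (5,5) — stop
  → r_2 = 1.9705
beam 3: φ=45°, α=330°
  cosα=0.8660 sinα=-0.5000 | (4,7) | tMaxX 0.5889 tMaxY 1.5600 | tΔX 1.1547 tΔY 2.0000
    t=0.5889 [x] (5,7)
    t=1.5600 [y] (5,6)
    t=1.7436 [x] (6,6)
    t=2.8983 [x] (7,6) — stop
  → r_3 = 2.8983

ranges = [2.9800, 1.9705, 2.8983]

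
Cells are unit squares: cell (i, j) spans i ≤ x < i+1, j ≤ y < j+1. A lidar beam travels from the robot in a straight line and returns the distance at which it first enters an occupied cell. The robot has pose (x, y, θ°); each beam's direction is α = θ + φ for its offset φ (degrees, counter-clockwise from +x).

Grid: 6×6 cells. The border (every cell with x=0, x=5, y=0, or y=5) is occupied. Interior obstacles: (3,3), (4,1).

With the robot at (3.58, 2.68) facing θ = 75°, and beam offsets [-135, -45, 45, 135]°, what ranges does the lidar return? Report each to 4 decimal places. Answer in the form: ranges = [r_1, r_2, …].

beam 1: φ=-135°, α=300°
  d=(0.5000,-0.8660)  start (3,2)  tX=0.8400 tY=0.7852  stride 1/|dx|=2.0000 1/|dy|=1.1547
    cross y-line → (3,1), t=0.7852
    cross x-line → (4,1), t=0.8400 (wall)
  → r_1 = 0.8400
beam 2: φ=-45°, α=30°
  d=(0.8660,0.5000)  start (3,2)  tX=0.4850 tY=0.6400  stride 1/|dx|=1.1547 1/|dy|=2.0000
    cross x-line → (4,2), t=0.4850
    cross y-line → (4,3), t=0.6400
    cross x-line → (5,3), t=1.6397 (wall)
  → r_2 = 1.6397
beam 3: φ=45°, α=120°
  d=(-0.5000,0.8660)  start (3,2)  tX=1.1600 tY=0.3695  stride 1/|dx|=2.0000 1/|dy|=1.1547
    cross y-line → (3,3), t=0.3695 (wall)
  → r_3 = 0.3695
beam 4: φ=135°, α=210°
  d=(-0.8660,-0.5000)  start (3,2)  tX=0.6697 tY=1.3600  stride 1/|dx|=1.1547 1/|dy|=2.0000
    cross x-line → (2,2), t=0.6697
    cross y-line → (2,1), t=1.3600
    cross x-line → (1,1), t=1.8244
    cross x-line → (0,1), t=2.9791 (wall)
  → r_4 = 2.9791

ranges = [0.8400, 1.6397, 0.3695, 2.9791]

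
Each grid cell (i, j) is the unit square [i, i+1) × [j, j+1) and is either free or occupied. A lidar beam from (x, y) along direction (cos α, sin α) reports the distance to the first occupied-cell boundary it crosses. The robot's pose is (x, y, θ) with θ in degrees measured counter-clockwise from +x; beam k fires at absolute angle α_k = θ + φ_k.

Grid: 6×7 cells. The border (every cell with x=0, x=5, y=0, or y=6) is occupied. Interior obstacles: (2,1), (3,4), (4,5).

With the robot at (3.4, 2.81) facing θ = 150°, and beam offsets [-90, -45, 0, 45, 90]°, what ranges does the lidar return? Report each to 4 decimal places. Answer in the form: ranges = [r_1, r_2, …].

beam 1: φ=-90°, α=60°
  cosα=0.5000 sinα=0.8660 | (3,2) | tMaxX 1.2000 tMaxY 0.2194 | tΔX 2.0000 tΔY 1.1547
    t=0.2194 [y] (3,3)
    t=1.2000 [x] (4,3)
    t=1.3741 [y] (4,4)
    t=2.5288 [y] (4,5) — stop
  → r_1 = 2.5288
beam 2: φ=-45°, α=105°
  cosα=-0.2588 sinα=0.9659 | (3,2) | tMaxX 1.5455 tMaxY 0.1967 | tΔX 3.8637 tΔY 1.0353
    t=0.1967 [y] (3,3)
    t=1.2320 [y] (3,4) — stop
  → r_2 = 1.2320
beam 3: φ=0°, α=150°
  cosα=-0.8660 sinα=0.5000 | (3,2) | tMaxX 0.4619 tMaxY 0.3800 | tΔX 1.1547 tΔY 2.0000
    t=0.3800 [y] (3,3)
    t=0.4619 [x] (2,3)
    t=1.6166 [x] (1,3)
    t=2.3800 [y] (1,4)
    t=2.7713 [x] (0,4) — stop
  → r_3 = 2.7713
beam 4: φ=45°, α=195°
  cosα=-0.9659 sinα=-0.2588 | (3,2) | tMaxX 0.4141 tMaxY 3.1296 | tΔX 1.0353 tΔY 3.8637
    t=0.4141 [x] (2,2)
    t=1.4494 [x] (1,2)
    t=2.4847 [x] (0,2) — stop
  → r_4 = 2.4847
beam 5: φ=90°, α=240°
  cosα=-0.5000 sinα=-0.8660 | (3,2) | tMaxX 0.8000 tMaxY 0.9353 | tΔX 2.0000 tΔY 1.1547
    t=0.8000 [x] (2,2)
    t=0.9353 [y] (2,1) — stop
  → r_5 = 0.9353

ranges = [2.5288, 1.2320, 2.7713, 2.4847, 0.9353]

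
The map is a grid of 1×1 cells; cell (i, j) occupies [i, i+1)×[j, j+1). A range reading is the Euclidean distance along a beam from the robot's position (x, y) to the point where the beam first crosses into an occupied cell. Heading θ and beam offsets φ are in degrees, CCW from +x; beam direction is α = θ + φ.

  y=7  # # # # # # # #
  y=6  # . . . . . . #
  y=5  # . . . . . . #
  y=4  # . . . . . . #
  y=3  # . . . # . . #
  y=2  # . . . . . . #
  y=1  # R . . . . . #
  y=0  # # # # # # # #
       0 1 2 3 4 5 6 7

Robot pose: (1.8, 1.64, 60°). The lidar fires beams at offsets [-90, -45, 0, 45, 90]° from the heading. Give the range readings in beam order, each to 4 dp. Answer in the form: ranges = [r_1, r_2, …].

ranges = [1.2800, 5.3834, 6.1892, 3.0910, 0.9238]

beam 1: φ=-90°, α=330°
  cosα=0.8660 sinα=-0.5000 | (1,1) | tMaxX 0.2309 tMaxY 1.2800 | tΔX 1.1547 tΔY 2.0000
    t=0.2309 [x] (2,1)
    t=1.2800 [y] (2,0) — stop
  → r_1 = 1.2800
beam 2: φ=-45°, α=15°
  cosα=0.9659 sinα=0.2588 | (1,1) | tMaxX 0.2071 tMaxY 1.3909 | tΔX 1.0353 tΔY 3.8637
    t=0.2071 [x] (2,1)
    t=1.2423 [x] (3,1)
    t=1.3909 [y] (3,2)
    t=2.2776 [x] (4,2)
    t=3.3129 [x] (5,2)
    t=4.3482 [x] (6,2)
    t=5.2546 [y] (6,3)
    t=5.3834 [x] (7,3) — stop
  → r_2 = 5.3834
beam 3: φ=0°, α=60°
  cosα=0.5000 sinα=0.8660 | (1,1) | tMaxX 0.4000 tMaxY 0.4157 | tΔX 2.0000 tΔY 1.1547
    t=0.4000 [x] (2,1)
    t=0.4157 [y] (2,2)
    t=1.5704 [y] (2,3)
    t=2.4000 [x] (3,3)
    t=2.7251 [y] (3,4)
    t=3.8798 [y] (3,5)
    t=4.4000 [x] (4,5)
    t=5.0345 [y] (4,6)
    t=6.1892 [y] (4,7) — stop
  → r_3 = 6.1892
beam 4: φ=45°, α=105°
  cosα=-0.2588 sinα=0.9659 | (1,1) | tMaxX 3.0910 tMaxY 0.3727 | tΔX 3.8637 tΔY 1.0353
    t=0.3727 [y] (1,2)
    t=1.4080 [y] (1,3)
    t=2.4433 [y] (1,4)
    t=3.0910 [x] (0,4) — stop
  → r_4 = 3.0910
beam 5: φ=90°, α=150°
  cosα=-0.8660 sinα=0.5000 | (1,1) | tMaxX 0.9238 tMaxY 0.7200 | tΔX 1.1547 tΔY 2.0000
    t=0.7200 [y] (1,2)
    t=0.9238 [x] (0,2) — stop
  → r_5 = 0.9238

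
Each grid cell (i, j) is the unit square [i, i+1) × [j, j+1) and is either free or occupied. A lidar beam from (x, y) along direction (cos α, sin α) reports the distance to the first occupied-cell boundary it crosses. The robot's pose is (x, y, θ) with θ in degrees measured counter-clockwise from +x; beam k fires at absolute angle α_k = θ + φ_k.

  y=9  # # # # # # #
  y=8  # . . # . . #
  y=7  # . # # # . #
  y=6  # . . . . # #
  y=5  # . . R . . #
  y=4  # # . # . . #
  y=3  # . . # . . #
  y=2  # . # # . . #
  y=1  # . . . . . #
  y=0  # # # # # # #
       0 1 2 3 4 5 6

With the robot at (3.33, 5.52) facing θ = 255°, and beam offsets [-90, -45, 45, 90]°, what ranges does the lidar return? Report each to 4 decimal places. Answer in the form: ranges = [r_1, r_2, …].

ranges = [2.4122, 1.5358, 0.6004, 2.7642]

beam 1: φ=-90°, α=165°
  dir = (cos 165°, sin 165°) = (-0.9659, 0.2588); from cell (3,5)
  next x-line at t=0.3416, next y-line at t=1.8546; Δt_x=1.0353, Δt_y=3.8637
    x: enter (2,5) at t=0.3416
    x: enter (1,5) at t=1.3769
    y: enter (1,6) at t=1.8546
    x: enter (0,6) at t=2.4122 ← occupied
  → r_1 = 2.4122
beam 2: φ=-45°, α=210°
  dir = (cos 210°, sin 210°) = (-0.8660, -0.5000); from cell (3,5)
  next x-line at t=0.3811, next y-line at t=1.0400; Δt_x=1.1547, Δt_y=2.0000
    x: enter (2,5) at t=0.3811
    y: enter (2,4) at t=1.0400
    x: enter (1,4) at t=1.5358 ← occupied
  → r_2 = 1.5358
beam 3: φ=45°, α=300°
  dir = (cos 300°, sin 300°) = (0.5000, -0.8660); from cell (3,5)
  next x-line at t=1.3400, next y-line at t=0.6004; Δt_x=2.0000, Δt_y=1.1547
    y: enter (3,4) at t=0.6004 ← occupied
  → r_3 = 0.6004
beam 4: φ=90°, α=345°
  dir = (cos 345°, sin 345°) = (0.9659, -0.2588); from cell (3,5)
  next x-line at t=0.6936, next y-line at t=2.0091; Δt_x=1.0353, Δt_y=3.8637
    x: enter (4,5) at t=0.6936
    x: enter (5,5) at t=1.7289
    y: enter (5,4) at t=2.0091
    x: enter (6,4) at t=2.7642 ← occupied
  → r_4 = 2.7642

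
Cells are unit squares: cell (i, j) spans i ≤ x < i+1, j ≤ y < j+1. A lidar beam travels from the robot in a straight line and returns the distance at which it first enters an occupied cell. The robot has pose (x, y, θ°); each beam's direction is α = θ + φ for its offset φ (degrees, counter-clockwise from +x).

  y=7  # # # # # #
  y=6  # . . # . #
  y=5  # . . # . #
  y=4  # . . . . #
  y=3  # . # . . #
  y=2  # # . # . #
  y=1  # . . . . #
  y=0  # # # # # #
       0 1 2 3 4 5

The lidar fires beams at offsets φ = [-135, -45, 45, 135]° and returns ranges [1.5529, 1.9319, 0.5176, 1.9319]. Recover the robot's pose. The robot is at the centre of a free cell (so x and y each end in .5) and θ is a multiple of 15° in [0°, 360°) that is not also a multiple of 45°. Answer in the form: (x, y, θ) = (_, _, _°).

(x, y, θ) = (4.5, 3.5, 330°)

Enumerate (i+0.5, j+0.5, θ) over the 19 free cells and 16 admissible headings. For each, cast all 4 beams and compare to the given ranges.
  (1.5, 5.5, 345°): beam 1 = 0.5774 ≠ 1.5529 ✗
  (4.5, 1.5, 15°): beam 1 = 0.5774 ≠ 1.5529 ✗
  (3.5, 1.5, 165°): beam 1 = 1.7321 ≠ 1.5529 ✗
  (1.5, 3.5, 15°): beam 1 = 0.5774 ≠ 1.5529 ✗
  …
  (4.5, 3.5, 330°): r_1=1.5529, r_2=1.9319, r_3=0.5176, r_4=1.9319 — all match ✓
No second candidate reproduces the full scan.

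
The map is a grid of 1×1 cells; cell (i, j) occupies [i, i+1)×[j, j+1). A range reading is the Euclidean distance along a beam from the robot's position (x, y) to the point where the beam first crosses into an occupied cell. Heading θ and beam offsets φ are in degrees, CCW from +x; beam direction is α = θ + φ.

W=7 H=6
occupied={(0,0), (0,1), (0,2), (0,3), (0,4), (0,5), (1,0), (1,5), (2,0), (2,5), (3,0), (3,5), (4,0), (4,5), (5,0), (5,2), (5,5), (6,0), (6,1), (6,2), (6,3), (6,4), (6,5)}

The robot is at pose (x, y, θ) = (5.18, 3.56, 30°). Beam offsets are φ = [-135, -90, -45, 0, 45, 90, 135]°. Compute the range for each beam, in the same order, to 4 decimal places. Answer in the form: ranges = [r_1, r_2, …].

ranges = [0.5798, 0.6466, 0.8489, 0.9469, 1.4908, 1.6628, 4.3275]

beam 1: φ=-135°, α=255°
  d=(-0.2588,-0.9659)  start (5,3)  tX=0.6955 tY=0.5798  stride 1/|dx|=3.8637 1/|dy|=1.0353
    cross y-line → (5,2), t=0.5798 (wall)
  → r_1 = 0.5798
beam 2: φ=-90°, α=300°
  d=(0.5000,-0.8660)  start (5,3)  tX=1.6400 tY=0.6466  stride 1/|dx|=2.0000 1/|dy|=1.1547
    cross y-line → (5,2), t=0.6466 (wall)
  → r_2 = 0.6466
beam 3: φ=-45°, α=345°
  d=(0.9659,-0.2588)  start (5,3)  tX=0.8489 tY=2.1637  stride 1/|dx|=1.0353 1/|dy|=3.8637
    cross x-line → (6,3), t=0.8489 (wall)
  → r_3 = 0.8489
beam 4: φ=0°, α=30°
  d=(0.8660,0.5000)  start (5,3)  tX=0.9469 tY=0.8800  stride 1/|dx|=1.1547 1/|dy|=2.0000
    cross y-line → (5,4), t=0.8800
    cross x-line → (6,4), t=0.9469 (wall)
  → r_4 = 0.9469
beam 5: φ=45°, α=75°
  d=(0.2588,0.9659)  start (5,3)  tX=3.1682 tY=0.4555  stride 1/|dx|=3.8637 1/|dy|=1.0353
    cross y-line → (5,4), t=0.4555
    cross y-line → (5,5), t=1.4908 (wall)
  → r_5 = 1.4908
beam 6: φ=90°, α=120°
  d=(-0.5000,0.8660)  start (5,3)  tX=0.3600 tY=0.5081  stride 1/|dx|=2.0000 1/|dy|=1.1547
    cross x-line → (4,3), t=0.3600
    cross y-line → (4,4), t=0.5081
    cross y-line → (4,5), t=1.6628 (wall)
  → r_6 = 1.6628
beam 7: φ=135°, α=165°
  d=(-0.9659,0.2588)  start (5,3)  tX=0.1863 tY=1.7000  stride 1/|dx|=1.0353 1/|dy|=3.8637
    cross x-line → (4,3), t=0.1863
    cross x-line → (3,3), t=1.2216
    cross y-line → (3,4), t=1.7000
    cross x-line → (2,4), t=2.2569
    cross x-line → (1,4), t=3.2922
    cross x-line → (0,4), t=4.3275 (wall)
  → r_7 = 4.3275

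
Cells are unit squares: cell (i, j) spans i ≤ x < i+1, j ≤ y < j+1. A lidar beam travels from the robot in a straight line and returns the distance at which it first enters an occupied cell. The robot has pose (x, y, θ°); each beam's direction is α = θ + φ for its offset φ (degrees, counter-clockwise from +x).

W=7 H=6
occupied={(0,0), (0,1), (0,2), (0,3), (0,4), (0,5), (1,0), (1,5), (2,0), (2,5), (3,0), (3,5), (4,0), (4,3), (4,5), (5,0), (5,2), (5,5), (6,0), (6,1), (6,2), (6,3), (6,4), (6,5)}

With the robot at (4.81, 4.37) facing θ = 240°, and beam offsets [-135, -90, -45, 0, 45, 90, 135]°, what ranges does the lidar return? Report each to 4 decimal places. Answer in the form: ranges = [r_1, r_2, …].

ranges = [0.6522, 1.2600, 3.9444, 0.4272, 0.3831, 1.3741, 1.2320]

beam 1: φ=-135°, α=105°
  cosα=-0.2588 sinα=0.9659 | (4,4) | tMaxX 3.1296 tMaxY 0.6522 | tΔX 3.8637 tΔY 1.0353
    t=0.6522 [y] (4,5) — stop
  → r_1 = 0.6522
beam 2: φ=-90°, α=150°
  cosα=-0.8660 sinα=0.5000 | (4,4) | tMaxX 0.9353 tMaxY 1.2600 | tΔX 1.1547 tΔY 2.0000
    t=0.9353 [x] (3,4)
    t=1.2600 [y] (3,5) — stop
  → r_2 = 1.2600
beam 3: φ=-45°, α=195°
  cosα=-0.9659 sinα=-0.2588 | (4,4) | tMaxX 0.8386 tMaxY 1.4296 | tΔX 1.0353 tΔY 3.8637
    t=0.8386 [x] (3,4)
    t=1.4296 [y] (3,3)
    t=1.8738 [x] (2,3)
    t=2.9091 [x] (1,3)
    t=3.9444 [x] (0,3) — stop
  → r_3 = 3.9444
beam 4: φ=0°, α=240°
  cosα=-0.5000 sinα=-0.8660 | (4,4) | tMaxX 1.6200 tMaxY 0.4272 | tΔX 2.0000 tΔY 1.1547
    t=0.4272 [y] (4,3) — stop
  → r_4 = 0.4272
beam 5: φ=45°, α=285°
  cosα=0.2588 sinα=-0.9659 | (4,4) | tMaxX 0.7341 tMaxY 0.3831 | tΔX 3.8637 tΔY 1.0353
    t=0.3831 [y] (4,3) — stop
  → r_5 = 0.3831
beam 6: φ=90°, α=330°
  cosα=0.8660 sinα=-0.5000 | (4,4) | tMaxX 0.2194 tMaxY 0.7400 | tΔX 1.1547 tΔY 2.0000
    t=0.2194 [x] (5,4)
    t=0.7400 [y] (5,3)
    t=1.3741 [x] (6,3) — stop
  → r_6 = 1.3741
beam 7: φ=135°, α=15°
  cosα=0.9659 sinα=0.2588 | (4,4) | tMaxX 0.1967 tMaxY 2.4341 | tΔX 1.0353 tΔY 3.8637
    t=0.1967 [x] (5,4)
    t=1.2320 [x] (6,4) — stop
  → r_7 = 1.2320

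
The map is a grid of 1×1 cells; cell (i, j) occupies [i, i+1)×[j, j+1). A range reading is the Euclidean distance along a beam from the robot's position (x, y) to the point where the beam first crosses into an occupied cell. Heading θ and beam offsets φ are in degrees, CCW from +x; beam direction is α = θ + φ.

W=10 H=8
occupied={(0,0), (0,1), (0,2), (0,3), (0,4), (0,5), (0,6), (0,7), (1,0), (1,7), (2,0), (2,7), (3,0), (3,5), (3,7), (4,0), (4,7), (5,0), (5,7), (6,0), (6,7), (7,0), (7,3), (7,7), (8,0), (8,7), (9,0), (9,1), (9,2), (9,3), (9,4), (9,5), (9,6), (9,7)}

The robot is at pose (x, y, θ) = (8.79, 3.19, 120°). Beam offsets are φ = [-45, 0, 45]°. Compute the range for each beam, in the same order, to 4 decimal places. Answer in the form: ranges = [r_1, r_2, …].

ranges = [0.8114, 4.3994, 0.8179]

beam 1: φ=-45°, α=75°
  direction (0.2588, 0.9659); cell (8,3); t to first gridline: x 0.8114, y 0.8386 (then +3.8637 / +1.0353)
    (9,3) via x @ 0.8114  # hit
  → r_1 = 0.8114
beam 2: φ=0°, α=120°
  direction (-0.5000, 0.8660); cell (8,3); t to first gridline: x 1.5800, y 0.9353 (then +2.0000 / +1.1547)
    (8,4) via y @ 0.9353
    (7,4) via x @ 1.5800
    (7,5) via y @ 2.0900
    (7,6) via y @ 3.2447
    (6,6) via x @ 3.5800
    (6,7) via y @ 4.3994  # hit
  → r_2 = 4.3994
beam 3: φ=45°, α=165°
  direction (-0.9659, 0.2588); cell (8,3); t to first gridline: x 0.8179, y 3.1296 (then +1.0353 / +3.8637)
    (7,3) via x @ 0.8179  # hit
  → r_3 = 0.8179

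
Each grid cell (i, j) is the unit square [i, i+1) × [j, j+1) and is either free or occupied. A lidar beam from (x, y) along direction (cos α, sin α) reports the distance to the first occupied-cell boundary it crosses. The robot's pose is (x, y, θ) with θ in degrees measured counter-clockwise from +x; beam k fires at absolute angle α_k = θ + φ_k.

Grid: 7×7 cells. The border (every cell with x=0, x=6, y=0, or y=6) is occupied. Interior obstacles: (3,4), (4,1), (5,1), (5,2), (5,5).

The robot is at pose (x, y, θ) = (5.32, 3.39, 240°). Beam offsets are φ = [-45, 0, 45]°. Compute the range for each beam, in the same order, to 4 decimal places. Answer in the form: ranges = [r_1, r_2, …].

beam 1: φ=-45°, α=195°
  cosα=-0.9659 sinα=-0.2588 | (5,3) | tMaxX 0.3313 tMaxY 1.5068 | tΔX 1.0353 tΔY 3.8637
    t=0.3313 [x] (4,3)
    t=1.3666 [x] (3,3)
    t=1.5068 [y] (3,2)
    t=2.4018 [x] (2,2)
    t=3.4371 [x] (1,2)
    t=4.4724 [x] (0,2) — stop
  → r_1 = 4.4724
beam 2: φ=0°, α=240°
  cosα=-0.5000 sinα=-0.8660 | (5,3) | tMaxX 0.6400 tMaxY 0.4503 | tΔX 2.0000 tΔY 1.1547
    t=0.4503 [y] (5,2) — stop
  → r_2 = 0.4503
beam 3: φ=45°, α=285°
  cosα=0.2588 sinα=-0.9659 | (5,3) | tMaxX 2.6273 tMaxY 0.4038 | tΔX 3.8637 tΔY 1.0353
    t=0.4038 [y] (5,2) — stop
  → r_3 = 0.4038

ranges = [4.4724, 0.4503, 0.4038]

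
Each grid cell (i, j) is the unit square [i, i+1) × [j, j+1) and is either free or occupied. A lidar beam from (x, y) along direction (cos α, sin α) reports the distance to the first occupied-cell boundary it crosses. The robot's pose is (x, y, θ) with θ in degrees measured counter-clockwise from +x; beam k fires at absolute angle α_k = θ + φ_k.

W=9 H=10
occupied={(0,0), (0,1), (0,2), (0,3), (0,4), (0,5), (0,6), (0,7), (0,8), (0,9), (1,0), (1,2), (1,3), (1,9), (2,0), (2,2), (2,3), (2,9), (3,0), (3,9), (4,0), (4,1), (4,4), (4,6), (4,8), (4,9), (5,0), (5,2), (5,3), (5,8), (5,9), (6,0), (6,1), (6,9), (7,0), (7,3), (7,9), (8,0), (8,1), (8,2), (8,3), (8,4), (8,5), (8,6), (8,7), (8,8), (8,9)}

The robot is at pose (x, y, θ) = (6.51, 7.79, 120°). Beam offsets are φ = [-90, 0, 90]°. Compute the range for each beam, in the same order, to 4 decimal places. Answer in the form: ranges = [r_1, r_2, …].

beam 1: φ=-90°, α=30°
  dir = (cos 30°, sin 30°) = (0.8660, 0.5000); from cell (6,7)
  next x-line at t=0.5658, next y-line at t=0.4200; Δt_x=1.1547, Δt_y=2.0000
    y: enter (6,8) at t=0.4200
    x: enter (7,8) at t=0.5658
    x: enter (8,8) at t=1.7205 ← occupied
  → r_1 = 1.7205
beam 2: φ=0°, α=120°
  dir = (cos 120°, sin 120°) = (-0.5000, 0.8660); from cell (6,7)
  next x-line at t=1.0200, next y-line at t=0.2425; Δt_x=2.0000, Δt_y=1.1547
    y: enter (6,8) at t=0.2425
    x: enter (5,8) at t=1.0200 ← occupied
  → r_2 = 1.0200
beam 3: φ=90°, α=210°
  dir = (cos 210°, sin 210°) = (-0.8660, -0.5000); from cell (6,7)
  next x-line at t=0.5889, next y-line at t=1.5800; Δt_x=1.1547, Δt_y=2.0000
    x: enter (5,7) at t=0.5889
    y: enter (5,6) at t=1.5800
    x: enter (4,6) at t=1.7436 ← occupied
  → r_3 = 1.7436

ranges = [1.7205, 1.0200, 1.7436]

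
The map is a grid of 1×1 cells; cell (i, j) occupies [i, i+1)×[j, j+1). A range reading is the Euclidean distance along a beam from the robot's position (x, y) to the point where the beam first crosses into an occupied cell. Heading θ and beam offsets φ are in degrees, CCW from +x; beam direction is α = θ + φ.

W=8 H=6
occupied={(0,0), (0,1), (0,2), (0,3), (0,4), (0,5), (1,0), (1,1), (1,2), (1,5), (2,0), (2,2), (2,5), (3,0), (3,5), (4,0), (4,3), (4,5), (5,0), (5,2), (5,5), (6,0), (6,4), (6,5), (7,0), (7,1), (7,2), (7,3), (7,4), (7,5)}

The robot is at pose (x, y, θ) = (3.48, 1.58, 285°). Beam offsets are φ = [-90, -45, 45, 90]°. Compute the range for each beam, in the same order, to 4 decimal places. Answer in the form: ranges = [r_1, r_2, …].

ranges = [1.5322, 0.6697, 1.1600, 1.6228]

beam 1: φ=-90°, α=195°
  cosα=-0.9659 sinα=-0.2588 | (3,1) | tMaxX 0.4969 tMaxY 2.2409 | tΔX 1.0353 tΔY 3.8637
    t=0.4969 [x] (2,1)
    t=1.5322 [x] (1,1) — stop
  → r_1 = 1.5322
beam 2: φ=-45°, α=240°
  cosα=-0.5000 sinα=-0.8660 | (3,1) | tMaxX 0.9600 tMaxY 0.6697 | tΔX 2.0000 tΔY 1.1547
    t=0.6697 [y] (3,0) — stop
  → r_2 = 0.6697
beam 3: φ=45°, α=330°
  cosα=0.8660 sinα=-0.5000 | (3,1) | tMaxX 0.6004 tMaxY 1.1600 | tΔX 1.1547 tΔY 2.0000
    t=0.6004 [x] (4,1)
    t=1.1600 [y] (4,0) — stop
  → r_3 = 1.1600
beam 4: φ=90°, α=15°
  cosα=0.9659 sinα=0.2588 | (3,1) | tMaxX 0.5383 tMaxY 1.6228 | tΔX 1.0353 tΔY 3.8637
    t=0.5383 [x] (4,1)
    t=1.5736 [x] (5,1)
    t=1.6228 [y] (5,2) — stop
  → r_4 = 1.6228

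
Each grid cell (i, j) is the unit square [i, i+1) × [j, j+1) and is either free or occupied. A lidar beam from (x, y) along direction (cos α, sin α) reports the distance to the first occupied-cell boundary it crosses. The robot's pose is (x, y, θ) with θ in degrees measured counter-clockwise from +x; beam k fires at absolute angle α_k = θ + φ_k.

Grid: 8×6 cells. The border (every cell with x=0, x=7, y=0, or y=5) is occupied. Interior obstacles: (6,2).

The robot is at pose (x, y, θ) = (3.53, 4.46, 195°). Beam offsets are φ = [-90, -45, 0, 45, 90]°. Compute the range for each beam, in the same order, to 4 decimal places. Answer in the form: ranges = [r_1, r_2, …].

beam 1: φ=-90°, α=105°
  cosα=-0.2588 sinα=0.9659 | (3,4) | tMaxX 2.0478 tMaxY 0.5590 | tΔX 3.8637 tΔY 1.0353
    t=0.5590 [y] (3,5) — stop
  → r_1 = 0.5590
beam 2: φ=-45°, α=150°
  cosα=-0.8660 sinα=0.5000 | (3,4) | tMaxX 0.6120 tMaxY 1.0800 | tΔX 1.1547 tΔY 2.0000
    t=0.6120 [x] (2,4)
    t=1.0800 [y] (2,5) — stop
  → r_2 = 1.0800
beam 3: φ=0°, α=195°
  cosα=-0.9659 sinα=-0.2588 | (3,4) | tMaxX 0.5487 tMaxY 1.7773 | tΔX 1.0353 tΔY 3.8637
    t=0.5487 [x] (2,4)
    t=1.5840 [x] (1,4)
    t=1.7773 [y] (1,3)
    t=2.6192 [x] (0,3) — stop
  → r_3 = 2.6192
beam 4: φ=45°, α=240°
  cosα=-0.5000 sinα=-0.8660 | (3,4) | tMaxX 1.0600 tMaxY 0.5312 | tΔX 2.0000 tΔY 1.1547
    t=0.5312 [y] (3,3)
    t=1.0600 [x] (2,3)
    t=1.6859 [y] (2,2)
    t=2.8406 [y] (2,1)
    t=3.0600 [x] (1,1)
    t=3.9953 [y] (1,0) — stop
  → r_4 = 3.9953
beam 5: φ=90°, α=285°
  cosα=0.2588 sinα=-0.9659 | (3,4) | tMaxX 1.8159 tMaxY 0.4762 | tΔX 3.8637 tΔY 1.0353
    t=0.4762 [y] (3,3)
    t=1.5115 [y] (3,2)
    t=1.8159 [x] (4,2)
    t=2.5468 [y] (4,1)
    t=3.5821 [y] (4,0) — stop
  → r_5 = 3.5821

ranges = [0.5590, 1.0800, 2.6192, 3.9953, 3.5821]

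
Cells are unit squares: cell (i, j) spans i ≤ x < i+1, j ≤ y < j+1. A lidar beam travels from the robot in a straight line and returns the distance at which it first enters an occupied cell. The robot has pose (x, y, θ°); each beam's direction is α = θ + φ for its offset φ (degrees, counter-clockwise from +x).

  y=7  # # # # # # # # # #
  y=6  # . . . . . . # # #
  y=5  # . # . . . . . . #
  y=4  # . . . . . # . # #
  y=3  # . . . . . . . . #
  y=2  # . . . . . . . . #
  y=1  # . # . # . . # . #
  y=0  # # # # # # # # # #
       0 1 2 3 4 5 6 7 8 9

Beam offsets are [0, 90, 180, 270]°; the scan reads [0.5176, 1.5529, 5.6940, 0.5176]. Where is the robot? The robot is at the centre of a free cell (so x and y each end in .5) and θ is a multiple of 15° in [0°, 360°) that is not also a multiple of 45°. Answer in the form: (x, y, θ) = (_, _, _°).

Enumerate (i+0.5, j+0.5, θ) over the 40 free cells and 16 admissible headings. For each, cast all 4 beams and compare to the given ranges.
  (4.5, 5.5, 165°): beam 1 = 1.5529 ≠ 0.5176 ✗
  (3.5, 1.5, 150°): beam 1 = 0.5774 ≠ 0.5176 ✗
  (4.5, 2.5, 75°): beam 1 = 4.6587 ≠ 0.5176 ✗
  …
  (5.5, 1.5, 285°): r_1=0.5176, r_2=1.5529, r_3=5.6940, r_4=0.5176 — all match ✓
Only this pose fits every beam.

(x, y, θ) = (5.5, 1.5, 285°)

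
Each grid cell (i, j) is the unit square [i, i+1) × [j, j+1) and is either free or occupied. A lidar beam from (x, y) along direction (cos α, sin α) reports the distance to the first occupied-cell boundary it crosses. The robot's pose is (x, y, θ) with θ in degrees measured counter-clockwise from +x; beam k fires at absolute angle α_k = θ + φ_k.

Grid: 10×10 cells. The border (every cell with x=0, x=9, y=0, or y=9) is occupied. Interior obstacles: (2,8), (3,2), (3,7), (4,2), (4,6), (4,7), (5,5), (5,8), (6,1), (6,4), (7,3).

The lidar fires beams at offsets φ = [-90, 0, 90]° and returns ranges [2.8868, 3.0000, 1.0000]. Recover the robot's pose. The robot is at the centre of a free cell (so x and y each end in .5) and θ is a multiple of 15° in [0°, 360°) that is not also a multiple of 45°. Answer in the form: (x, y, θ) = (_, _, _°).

Enumerate (i+0.5, j+0.5, θ) over the 53 free cells and 16 admissible headings. For each, cast all 3 beams and compare to the given ranges.
  (7.5, 4.5, 300°): beam 1 = 0.5774 ≠ 2.8868 ✗
  (4.5, 5.5, 195°): beam 1 = 0.5176 ≠ 2.8868 ✗
  (7.5, 1.5, 150°): beam 1 = 3.0000 ≠ 2.8868 ✗
  …
  (7.5, 8.5, 300°): r_1=2.8868, r_2=3.0000, r_3=1.0000 — all match ✓
Unique over the lattice → pose = (7.5, 8.5, 300°).

(x, y, θ) = (7.5, 8.5, 300°)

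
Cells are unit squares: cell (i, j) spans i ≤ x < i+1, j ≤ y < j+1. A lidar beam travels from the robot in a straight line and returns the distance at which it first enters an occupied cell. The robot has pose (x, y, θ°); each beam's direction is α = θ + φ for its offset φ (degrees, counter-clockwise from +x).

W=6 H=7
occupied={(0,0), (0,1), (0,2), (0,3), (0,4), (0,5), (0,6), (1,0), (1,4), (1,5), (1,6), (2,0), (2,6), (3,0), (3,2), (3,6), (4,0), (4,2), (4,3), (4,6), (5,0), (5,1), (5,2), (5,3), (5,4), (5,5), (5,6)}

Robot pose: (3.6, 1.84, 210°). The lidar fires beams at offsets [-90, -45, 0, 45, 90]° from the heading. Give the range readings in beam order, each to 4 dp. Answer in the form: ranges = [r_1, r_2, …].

ranges = [0.1848, 0.6182, 1.6800, 0.8696, 0.9699]

beam 1: φ=-90°, α=120°
  dir = (cos 120°, sin 120°) = (-0.5000, 0.8660); from cell (3,1)
  next x-line at t=1.2000, next y-line at t=0.1848; Δt_x=2.0000, Δt_y=1.1547
    y: enter (3,2) at t=0.1848 ← occupied
  → r_1 = 0.1848
beam 2: φ=-45°, α=165°
  dir = (cos 165°, sin 165°) = (-0.9659, 0.2588); from cell (3,1)
  next x-line at t=0.6212, next y-line at t=0.6182; Δt_x=1.0353, Δt_y=3.8637
    y: enter (3,2) at t=0.6182 ← occupied
  → r_2 = 0.6182
beam 3: φ=0°, α=210°
  dir = (cos 210°, sin 210°) = (-0.8660, -0.5000); from cell (3,1)
  next x-line at t=0.6928, next y-line at t=1.6800; Δt_x=1.1547, Δt_y=2.0000
    x: enter (2,1) at t=0.6928
    y: enter (2,0) at t=1.6800 ← occupied
  → r_3 = 1.6800
beam 4: φ=45°, α=255°
  dir = (cos 255°, sin 255°) = (-0.2588, -0.9659); from cell (3,1)
  next x-line at t=2.3182, next y-line at t=0.8696; Δt_x=3.8637, Δt_y=1.0353
    y: enter (3,0) at t=0.8696 ← occupied
  → r_4 = 0.8696
beam 5: φ=90°, α=300°
  dir = (cos 300°, sin 300°) = (0.5000, -0.8660); from cell (3,1)
  next x-line at t=0.8000, next y-line at t=0.9699; Δt_x=2.0000, Δt_y=1.1547
    x: enter (4,1) at t=0.8000
    y: enter (4,0) at t=0.9699 ← occupied
  → r_5 = 0.9699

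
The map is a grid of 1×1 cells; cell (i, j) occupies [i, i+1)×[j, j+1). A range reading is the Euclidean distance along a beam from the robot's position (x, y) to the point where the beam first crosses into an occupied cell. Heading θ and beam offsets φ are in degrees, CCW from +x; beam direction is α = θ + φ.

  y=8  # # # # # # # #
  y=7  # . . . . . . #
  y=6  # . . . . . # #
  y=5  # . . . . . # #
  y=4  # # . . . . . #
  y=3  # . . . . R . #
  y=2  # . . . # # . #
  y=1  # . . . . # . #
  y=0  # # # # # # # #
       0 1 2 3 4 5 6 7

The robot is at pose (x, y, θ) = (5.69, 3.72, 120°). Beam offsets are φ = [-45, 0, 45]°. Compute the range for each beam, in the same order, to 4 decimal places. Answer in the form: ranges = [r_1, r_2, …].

beam 1: φ=-45°, α=75°
  dir = (cos 75°, sin 75°) = (0.2588, 0.9659); from cell (5,3)
  next x-line at t=1.1977, next y-line at t=0.2899; Δt_x=3.8637, Δt_y=1.0353
    y: enter (5,4) at t=0.2899
    x: enter (6,4) at t=1.1977
    y: enter (6,5) at t=1.3252 ← occupied
  → r_1 = 1.3252
beam 2: φ=0°, α=120°
  dir = (cos 120°, sin 120°) = (-0.5000, 0.8660); from cell (5,3)
  next x-line at t=1.3800, next y-line at t=0.3233; Δt_x=2.0000, Δt_y=1.1547
    y: enter (5,4) at t=0.3233
    x: enter (4,4) at t=1.3800
    y: enter (4,5) at t=1.4780
    y: enter (4,6) at t=2.6327
    x: enter (3,6) at t=3.3800
    y: enter (3,7) at t=3.7874
    y: enter (3,8) at t=4.9421 ← occupied
  → r_2 = 4.9421
beam 3: φ=45°, α=165°
  dir = (cos 165°, sin 165°) = (-0.9659, 0.2588); from cell (5,3)
  next x-line at t=0.7143, next y-line at t=1.0818; Δt_x=1.0353, Δt_y=3.8637
    x: enter (4,3) at t=0.7143
    y: enter (4,4) at t=1.0818
    x: enter (3,4) at t=1.7496
    x: enter (2,4) at t=2.7849
    x: enter (1,4) at t=3.8202 ← occupied
  → r_3 = 3.8202

ranges = [1.3252, 4.9421, 3.8202]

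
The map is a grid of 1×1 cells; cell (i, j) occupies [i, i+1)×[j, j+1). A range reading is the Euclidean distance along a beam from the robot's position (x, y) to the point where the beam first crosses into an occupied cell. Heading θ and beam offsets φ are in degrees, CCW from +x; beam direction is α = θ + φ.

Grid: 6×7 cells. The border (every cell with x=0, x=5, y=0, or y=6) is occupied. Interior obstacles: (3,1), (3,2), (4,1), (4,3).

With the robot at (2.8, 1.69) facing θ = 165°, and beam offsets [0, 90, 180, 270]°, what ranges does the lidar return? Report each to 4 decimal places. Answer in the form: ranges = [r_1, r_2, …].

beam 1: φ=0°, α=165°
  dir = (cos 165°, sin 165°) = (-0.9659, 0.2588); from cell (2,1)
  next x-line at t=0.8282, next y-line at t=1.1977; Δt_x=1.0353, Δt_y=3.8637
    x: enter (1,1) at t=0.8282
    y: enter (1,2) at t=1.1977
    x: enter (0,2) at t=1.8635 ← occupied
  → r_1 = 1.8635
beam 2: φ=90°, α=255°
  dir = (cos 255°, sin 255°) = (-0.2588, -0.9659); from cell (2,1)
  next x-line at t=3.0910, next y-line at t=0.7143; Δt_x=3.8637, Δt_y=1.0353
    y: enter (2,0) at t=0.7143 ← occupied
  → r_2 = 0.7143
beam 3: φ=180°, α=345°
  dir = (cos 345°, sin 345°) = (0.9659, -0.2588); from cell (2,1)
  next x-line at t=0.2071, next y-line at t=2.6660; Δt_x=1.0353, Δt_y=3.8637
    x: enter (3,1) at t=0.2071 ← occupied
  → r_3 = 0.2071
beam 4: φ=270°, α=75°
  dir = (cos 75°, sin 75°) = (0.2588, 0.9659); from cell (2,1)
  next x-line at t=0.7727, next y-line at t=0.3209; Δt_x=3.8637, Δt_y=1.0353
    y: enter (2,2) at t=0.3209
    x: enter (3,2) at t=0.7727 ← occupied
  → r_4 = 0.7727

ranges = [1.8635, 0.7143, 0.2071, 0.7727]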